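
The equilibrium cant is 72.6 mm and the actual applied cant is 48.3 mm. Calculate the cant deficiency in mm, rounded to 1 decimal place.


Cant deficiency = equilibrium cant - actual cant
CD = 72.6 - 48.3
CD = 24.3 mm

24.3


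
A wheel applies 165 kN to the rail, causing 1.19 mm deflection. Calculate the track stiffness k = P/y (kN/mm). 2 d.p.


Track stiffness k = P / y
k = 165 / 1.19
k = 138.66 kN/mm

138.66


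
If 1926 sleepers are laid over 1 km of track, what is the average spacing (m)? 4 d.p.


Spacing = 1000 m / number of sleepers
Spacing = 1000 / 1926
Spacing = 0.5192 m

0.5192


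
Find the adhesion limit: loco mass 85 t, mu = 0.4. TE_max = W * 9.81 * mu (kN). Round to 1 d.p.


TE_max = W * g * mu
TE_max = 85 * 9.81 * 0.4
TE_max = 833.85 * 0.4
TE_max = 333.5 kN

333.5


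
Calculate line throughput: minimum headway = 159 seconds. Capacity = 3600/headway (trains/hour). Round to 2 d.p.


Capacity = 3600 / headway
Capacity = 3600 / 159
Capacity = 22.64 trains/hour

22.64


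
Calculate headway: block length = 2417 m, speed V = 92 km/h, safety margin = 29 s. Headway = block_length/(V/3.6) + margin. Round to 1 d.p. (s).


V = 92 / 3.6 = 25.5556 m/s
Block traversal time = 2417 / 25.5556 = 94.5783 s
Headway = 94.5783 + 29
Headway = 123.6 s

123.6


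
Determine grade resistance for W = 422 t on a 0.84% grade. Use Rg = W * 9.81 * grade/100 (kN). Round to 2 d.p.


Rg = W * 9.81 * grade / 100
Rg = 422 * 9.81 * 0.84 / 100
Rg = 4139.82 * 0.0084
Rg = 34.77 kN

34.77


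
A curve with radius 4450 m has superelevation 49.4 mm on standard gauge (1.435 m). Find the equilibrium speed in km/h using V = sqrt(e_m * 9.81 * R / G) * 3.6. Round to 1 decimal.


Convert cant: e = 49.4 mm = 0.0494 m
V_ms = sqrt(0.0494 * 9.81 * 4450 / 1.435)
V_ms = sqrt(1502.809965) = 38.7661 m/s
V = 38.7661 * 3.6 = 139.6 km/h

139.6


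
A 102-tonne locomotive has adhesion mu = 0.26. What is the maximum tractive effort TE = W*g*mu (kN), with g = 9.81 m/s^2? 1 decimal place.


TE_max = W * g * mu
TE_max = 102 * 9.81 * 0.26
TE_max = 1000.62 * 0.26
TE_max = 260.2 kN

260.2


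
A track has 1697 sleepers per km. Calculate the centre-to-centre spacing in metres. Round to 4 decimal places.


Spacing = 1000 m / number of sleepers
Spacing = 1000 / 1697
Spacing = 0.5893 m

0.5893


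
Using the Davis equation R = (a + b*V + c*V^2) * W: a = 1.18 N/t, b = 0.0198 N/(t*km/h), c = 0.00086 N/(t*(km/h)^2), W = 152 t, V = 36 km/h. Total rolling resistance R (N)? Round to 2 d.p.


b*V = 0.0198 * 36 = 0.7128
c*V^2 = 0.00086 * 1296 = 1.11456
R_per_t = 1.18 + 0.7128 + 1.11456 = 3.00736 N/t
R_total = 3.00736 * 152 = 457.12 N

457.12


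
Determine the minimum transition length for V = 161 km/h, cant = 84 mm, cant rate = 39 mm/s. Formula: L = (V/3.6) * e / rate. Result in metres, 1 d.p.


Convert speed: V = 161 / 3.6 = 44.7222 m/s
L = 44.7222 * 84 / 39
L = 3756.6667 / 39
L = 96.3 m

96.3


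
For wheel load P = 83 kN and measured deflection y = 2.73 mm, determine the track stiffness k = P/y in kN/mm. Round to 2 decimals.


Track stiffness k = P / y
k = 83 / 2.73
k = 30.40 kN/mm

30.40


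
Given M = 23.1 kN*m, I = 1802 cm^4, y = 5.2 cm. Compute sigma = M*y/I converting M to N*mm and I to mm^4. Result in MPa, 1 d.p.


Convert units:
M = 23.1 kN*m = 23100000 N*mm
y = 5.2 cm = 52 mm
I = 1802 cm^4 = 18020000 mm^4
sigma = 23100000 * 52 / 18020000
sigma = 66.7 MPa

66.7


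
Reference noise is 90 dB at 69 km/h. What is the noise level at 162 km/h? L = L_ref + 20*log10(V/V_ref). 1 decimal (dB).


V/V_ref = 162 / 69 = 2.347826
log10(2.347826) = 0.370666
20 * 0.370666 = 7.4133
L = 90 + 7.4133 = 97.4 dB

97.4


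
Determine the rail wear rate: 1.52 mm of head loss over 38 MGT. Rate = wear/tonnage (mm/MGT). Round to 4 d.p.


Wear rate = total wear / cumulative tonnage
Rate = 1.52 / 38
Rate = 0.0400 mm/MGT

0.0400


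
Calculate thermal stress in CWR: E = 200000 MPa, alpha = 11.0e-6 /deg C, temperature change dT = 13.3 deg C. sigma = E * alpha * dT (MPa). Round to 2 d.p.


sigma = E * alpha * dT
sigma = 200000 * 11.0e-6 * 13.3
sigma = 2.2 * 13.3
sigma = 29.26 MPa

29.26


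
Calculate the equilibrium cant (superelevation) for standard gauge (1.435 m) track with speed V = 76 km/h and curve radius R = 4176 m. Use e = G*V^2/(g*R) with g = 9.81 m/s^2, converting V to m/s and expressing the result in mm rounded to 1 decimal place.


Convert speed: V = 76 / 3.6 = 21.1111 m/s
Apply formula: e = 1.435 * 21.1111^2 / (9.81 * 4176)
e = 1.435 * 445.679 / 40966.56
e = 0.015611 m = 15.6 mm

15.6


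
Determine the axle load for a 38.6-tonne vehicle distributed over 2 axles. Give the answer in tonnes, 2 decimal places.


Load per axle = total weight / number of axles
Load = 38.6 / 2
Load = 19.30 tonnes

19.30


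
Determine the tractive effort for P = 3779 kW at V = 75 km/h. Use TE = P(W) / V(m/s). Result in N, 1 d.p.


Convert: P = 3779 kW = 3779000 W
V = 75 / 3.6 = 20.8333 m/s
TE = 3779000 / 20.8333
TE = 181392.0 N

181392.0


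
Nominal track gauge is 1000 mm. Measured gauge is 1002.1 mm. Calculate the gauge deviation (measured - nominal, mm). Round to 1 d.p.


Deviation = measured - nominal
Deviation = 1002.1 - 1000
Deviation = 2.1 mm

2.1


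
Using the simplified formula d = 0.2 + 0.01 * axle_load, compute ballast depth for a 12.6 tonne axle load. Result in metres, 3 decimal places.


d = 0.2 + 0.01 * 12.6
d = 0.2 + 0.126
d = 0.326 m

0.326


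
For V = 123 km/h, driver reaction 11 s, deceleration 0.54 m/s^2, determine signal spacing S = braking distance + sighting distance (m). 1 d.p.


V = 123 / 3.6 = 34.1667 m/s
Braking distance = 34.1667^2 / (2*0.54) = 1080.8899 m
Sighting distance = 34.1667 * 11 = 375.8333 m
S = 1080.8899 + 375.8333 = 1456.7 m

1456.7


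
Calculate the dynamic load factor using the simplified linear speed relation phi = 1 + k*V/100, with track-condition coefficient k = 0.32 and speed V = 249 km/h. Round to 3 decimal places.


phi = 1 + k * V / 100
phi = 1 + 0.32 * 249 / 100
phi = 1 + 0.7968
phi = 1.797

1.797


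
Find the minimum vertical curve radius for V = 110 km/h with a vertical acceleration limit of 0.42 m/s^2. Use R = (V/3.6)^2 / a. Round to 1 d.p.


Convert speed: V = 110 / 3.6 = 30.5556 m/s
V^2 = 933.642 m^2/s^2
R_v = 933.642 / 0.42
R_v = 2223.0 m

2223.0


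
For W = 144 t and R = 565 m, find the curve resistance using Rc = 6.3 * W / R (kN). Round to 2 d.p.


Rc = 6.3 * W / R
Rc = 6.3 * 144 / 565
Rc = 907.2 / 565
Rc = 1.61 kN

1.61


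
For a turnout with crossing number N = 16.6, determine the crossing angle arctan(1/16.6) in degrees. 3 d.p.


1/N = 1/16.6 = 0.060241
angle = arctan(0.060241) = 0.060168 rad
angle = 0.060168 * 180/pi = 3.447 degrees

3.447


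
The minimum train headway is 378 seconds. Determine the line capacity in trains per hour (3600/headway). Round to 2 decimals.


Capacity = 3600 / headway
Capacity = 3600 / 378
Capacity = 9.52 trains/hour

9.52


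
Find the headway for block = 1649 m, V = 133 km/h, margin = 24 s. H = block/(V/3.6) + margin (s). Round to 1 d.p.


V = 133 / 3.6 = 36.9444 m/s
Block traversal time = 1649 / 36.9444 = 44.6346 s
Headway = 44.6346 + 24
Headway = 68.6 s

68.6


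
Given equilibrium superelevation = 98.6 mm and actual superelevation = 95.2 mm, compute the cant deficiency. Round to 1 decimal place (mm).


Cant deficiency = equilibrium cant - actual cant
CD = 98.6 - 95.2
CD = 3.4 mm

3.4


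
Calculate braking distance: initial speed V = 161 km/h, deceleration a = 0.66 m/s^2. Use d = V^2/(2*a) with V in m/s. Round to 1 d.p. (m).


Convert speed: V = 161 / 3.6 = 44.7222 m/s
V^2 = 2000.0772
d = 2000.0772 / (2 * 0.66)
d = 2000.0772 / 1.32
d = 1515.2 m

1515.2


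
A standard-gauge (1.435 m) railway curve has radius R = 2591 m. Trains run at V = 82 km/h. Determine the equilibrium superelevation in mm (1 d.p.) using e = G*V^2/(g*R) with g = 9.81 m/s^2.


Convert speed: V = 82 / 3.6 = 22.7778 m/s
Apply formula: e = 1.435 * 22.7778^2 / (9.81 * 2591)
e = 1.435 * 518.8272 / 25417.71
e = 0.029291 m = 29.3 mm

29.3


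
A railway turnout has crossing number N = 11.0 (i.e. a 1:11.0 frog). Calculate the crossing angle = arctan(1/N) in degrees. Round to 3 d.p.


1/N = 1/11.0 = 0.090909
angle = arctan(0.090909) = 0.09066 rad
angle = 0.09066 * 180/pi = 5.194 degrees

5.194


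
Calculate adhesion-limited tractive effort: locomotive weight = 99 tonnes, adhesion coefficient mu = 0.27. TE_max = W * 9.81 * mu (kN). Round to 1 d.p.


TE_max = W * g * mu
TE_max = 99 * 9.81 * 0.27
TE_max = 971.19 * 0.27
TE_max = 262.2 kN

262.2


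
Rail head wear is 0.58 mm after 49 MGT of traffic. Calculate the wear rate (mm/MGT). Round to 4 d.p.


Wear rate = total wear / cumulative tonnage
Rate = 0.58 / 49
Rate = 0.0118 mm/MGT

0.0118


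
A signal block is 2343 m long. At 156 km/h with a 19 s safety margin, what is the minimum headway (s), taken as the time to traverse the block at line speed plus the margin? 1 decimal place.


V = 156 / 3.6 = 43.3333 m/s
Block traversal time = 2343 / 43.3333 = 54.0692 s
Headway = 54.0692 + 19
Headway = 73.1 s

73.1


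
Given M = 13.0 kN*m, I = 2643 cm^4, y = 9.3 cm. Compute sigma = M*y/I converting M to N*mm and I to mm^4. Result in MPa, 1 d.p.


Convert units:
M = 13.0 kN*m = 13000000 N*mm
y = 9.3 cm = 93 mm
I = 2643 cm^4 = 26430000 mm^4
sigma = 13000000 * 93 / 26430000
sigma = 45.7 MPa

45.7


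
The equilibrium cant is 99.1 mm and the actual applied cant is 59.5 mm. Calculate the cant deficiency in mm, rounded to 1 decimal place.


Cant deficiency = equilibrium cant - actual cant
CD = 99.1 - 59.5
CD = 39.6 mm

39.6


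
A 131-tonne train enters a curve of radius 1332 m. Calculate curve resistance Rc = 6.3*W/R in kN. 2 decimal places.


Rc = 6.3 * W / R
Rc = 6.3 * 131 / 1332
Rc = 825.3 / 1332
Rc = 0.62 kN

0.62


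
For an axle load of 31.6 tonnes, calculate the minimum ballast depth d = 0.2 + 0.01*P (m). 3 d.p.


d = 0.2 + 0.01 * 31.6
d = 0.2 + 0.316
d = 0.516 m

0.516


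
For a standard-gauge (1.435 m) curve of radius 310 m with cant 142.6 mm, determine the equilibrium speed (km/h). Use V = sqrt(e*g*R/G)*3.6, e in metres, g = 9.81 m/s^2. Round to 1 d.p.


Convert cant: e = 142.6 mm = 0.1426 m
V_ms = sqrt(0.1426 * 9.81 * 310 / 1.435)
V_ms = sqrt(302.20269) = 17.384 m/s
V = 17.384 * 3.6 = 62.6 km/h

62.6


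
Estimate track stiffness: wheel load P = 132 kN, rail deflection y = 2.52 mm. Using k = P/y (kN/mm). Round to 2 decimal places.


Track stiffness k = P / y
k = 132 / 2.52
k = 52.38 kN/mm

52.38


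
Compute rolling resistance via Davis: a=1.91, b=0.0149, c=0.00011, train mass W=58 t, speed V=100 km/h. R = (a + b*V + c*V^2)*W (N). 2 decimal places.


b*V = 0.0149 * 100 = 1.49
c*V^2 = 0.00011 * 10000 = 1.1
R_per_t = 1.91 + 1.49 + 1.1 = 4.5 N/t
R_total = 4.5 * 58 = 261.00 N

261.00


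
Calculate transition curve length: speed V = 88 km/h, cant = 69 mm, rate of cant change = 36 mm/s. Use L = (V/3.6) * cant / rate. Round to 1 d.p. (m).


Convert speed: V = 88 / 3.6 = 24.4444 m/s
L = 24.4444 * 69 / 36
L = 1686.6667 / 36
L = 46.9 m

46.9


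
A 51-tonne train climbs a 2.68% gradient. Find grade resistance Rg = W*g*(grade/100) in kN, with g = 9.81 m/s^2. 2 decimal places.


Rg = W * 9.81 * grade / 100
Rg = 51 * 9.81 * 2.68 / 100
Rg = 500.31 * 0.0268
Rg = 13.41 kN

13.41


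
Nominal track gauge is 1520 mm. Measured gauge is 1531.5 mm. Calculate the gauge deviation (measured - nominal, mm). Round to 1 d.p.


Deviation = measured - nominal
Deviation = 1531.5 - 1520
Deviation = 11.5 mm

11.5


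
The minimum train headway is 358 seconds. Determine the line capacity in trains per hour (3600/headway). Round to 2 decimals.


Capacity = 3600 / headway
Capacity = 3600 / 358
Capacity = 10.06 trains/hour

10.06


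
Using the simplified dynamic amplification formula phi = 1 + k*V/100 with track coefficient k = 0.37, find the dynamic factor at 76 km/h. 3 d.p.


phi = 1 + k * V / 100
phi = 1 + 0.37 * 76 / 100
phi = 1 + 0.2812
phi = 1.281

1.281


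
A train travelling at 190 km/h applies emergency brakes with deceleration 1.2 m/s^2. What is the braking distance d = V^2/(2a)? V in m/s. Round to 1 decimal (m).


Convert speed: V = 190 / 3.6 = 52.7778 m/s
V^2 = 2785.4938
d = 2785.4938 / (2 * 1.2)
d = 2785.4938 / 2.4
d = 1160.6 m

1160.6


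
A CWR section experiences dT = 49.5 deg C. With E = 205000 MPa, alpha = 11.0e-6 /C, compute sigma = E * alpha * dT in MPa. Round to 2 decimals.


sigma = E * alpha * dT
sigma = 205000 * 11.0e-6 * 49.5
sigma = 2.255 * 49.5
sigma = 111.62 MPa

111.62


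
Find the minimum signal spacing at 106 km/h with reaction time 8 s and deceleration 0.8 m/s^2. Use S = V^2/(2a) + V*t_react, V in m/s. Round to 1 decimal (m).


V = 106 / 3.6 = 29.4444 m/s
Braking distance = 29.4444^2 / (2*0.8) = 541.8596 m
Sighting distance = 29.4444 * 8 = 235.5556 m
S = 541.8596 + 235.5556 = 777.4 m

777.4


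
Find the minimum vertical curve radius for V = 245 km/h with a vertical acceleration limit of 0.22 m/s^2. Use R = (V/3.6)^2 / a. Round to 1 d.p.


Convert speed: V = 245 / 3.6 = 68.0556 m/s
V^2 = 4631.5586 m^2/s^2
R_v = 4631.5586 / 0.22
R_v = 21052.5 m

21052.5


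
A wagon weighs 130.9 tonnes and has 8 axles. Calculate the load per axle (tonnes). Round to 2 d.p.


Load per axle = total weight / number of axles
Load = 130.9 / 8
Load = 16.36 tonnes

16.36


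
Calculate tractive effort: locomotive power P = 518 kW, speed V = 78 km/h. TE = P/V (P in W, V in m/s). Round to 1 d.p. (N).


Convert: P = 518 kW = 518000 W
V = 78 / 3.6 = 21.6667 m/s
TE = 518000 / 21.6667
TE = 23907.7 N

23907.7


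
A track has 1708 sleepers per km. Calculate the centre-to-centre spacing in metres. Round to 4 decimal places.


Spacing = 1000 m / number of sleepers
Spacing = 1000 / 1708
Spacing = 0.5855 m

0.5855


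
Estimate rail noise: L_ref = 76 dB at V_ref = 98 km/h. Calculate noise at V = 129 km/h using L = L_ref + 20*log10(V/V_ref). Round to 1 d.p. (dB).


V/V_ref = 129 / 98 = 1.316327
log10(1.316327) = 0.119364
20 * 0.119364 = 2.3873
L = 76 + 2.3873 = 78.4 dB

78.4


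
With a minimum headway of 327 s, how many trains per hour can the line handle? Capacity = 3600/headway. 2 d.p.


Capacity = 3600 / headway
Capacity = 3600 / 327
Capacity = 11.01 trains/hour

11.01


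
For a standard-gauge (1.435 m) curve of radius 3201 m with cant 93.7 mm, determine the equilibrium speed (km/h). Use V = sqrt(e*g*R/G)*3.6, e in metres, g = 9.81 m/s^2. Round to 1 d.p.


Convert cant: e = 93.7 mm = 0.0937 m
V_ms = sqrt(0.0937 * 9.81 * 3201 / 1.435)
V_ms = sqrt(2050.417838) = 45.2815 m/s
V = 45.2815 * 3.6 = 163.0 km/h

163.0


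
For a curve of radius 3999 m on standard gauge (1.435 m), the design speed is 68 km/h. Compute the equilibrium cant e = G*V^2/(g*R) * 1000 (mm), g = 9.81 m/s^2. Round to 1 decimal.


Convert speed: V = 68 / 3.6 = 18.8889 m/s
Apply formula: e = 1.435 * 18.8889^2 / (9.81 * 3999)
e = 1.435 * 356.7901 / 39230.19
e = 0.013051 m = 13.1 mm

13.1


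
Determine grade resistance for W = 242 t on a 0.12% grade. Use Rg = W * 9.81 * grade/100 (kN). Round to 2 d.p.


Rg = W * 9.81 * grade / 100
Rg = 242 * 9.81 * 0.12 / 100
Rg = 2374.02 * 0.0012
Rg = 2.85 kN

2.85


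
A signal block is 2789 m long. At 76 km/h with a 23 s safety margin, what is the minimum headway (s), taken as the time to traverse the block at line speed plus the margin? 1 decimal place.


V = 76 / 3.6 = 21.1111 m/s
Block traversal time = 2789 / 21.1111 = 132.1105 s
Headway = 132.1105 + 23
Headway = 155.1 s

155.1


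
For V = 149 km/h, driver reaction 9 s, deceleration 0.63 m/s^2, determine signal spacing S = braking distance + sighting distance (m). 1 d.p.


V = 149 / 3.6 = 41.3889 m/s
Braking distance = 41.3889^2 / (2*0.63) = 1359.5557 m
Sighting distance = 41.3889 * 9 = 372.5 m
S = 1359.5557 + 372.5 = 1732.1 m

1732.1


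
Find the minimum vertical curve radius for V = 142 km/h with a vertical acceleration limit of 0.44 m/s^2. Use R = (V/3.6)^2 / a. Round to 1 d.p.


Convert speed: V = 142 / 3.6 = 39.4444 m/s
V^2 = 1555.8642 m^2/s^2
R_v = 1555.8642 / 0.44
R_v = 3536.1 m

3536.1


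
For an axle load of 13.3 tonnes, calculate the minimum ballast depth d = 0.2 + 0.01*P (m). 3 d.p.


d = 0.2 + 0.01 * 13.3
d = 0.2 + 0.133
d = 0.333 m

0.333


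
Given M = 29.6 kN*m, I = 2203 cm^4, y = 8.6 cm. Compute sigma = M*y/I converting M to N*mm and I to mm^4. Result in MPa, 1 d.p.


Convert units:
M = 29.6 kN*m = 29600000 N*mm
y = 8.6 cm = 86 mm
I = 2203 cm^4 = 22030000 mm^4
sigma = 29600000 * 86 / 22030000
sigma = 115.6 MPa

115.6


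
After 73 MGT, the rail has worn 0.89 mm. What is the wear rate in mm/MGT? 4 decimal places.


Wear rate = total wear / cumulative tonnage
Rate = 0.89 / 73
Rate = 0.0122 mm/MGT

0.0122


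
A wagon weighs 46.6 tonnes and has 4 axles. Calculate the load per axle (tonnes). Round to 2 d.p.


Load per axle = total weight / number of axles
Load = 46.6 / 4
Load = 11.65 tonnes

11.65


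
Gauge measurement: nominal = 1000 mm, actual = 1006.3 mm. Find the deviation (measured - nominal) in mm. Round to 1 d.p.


Deviation = measured - nominal
Deviation = 1006.3 - 1000
Deviation = 6.3 mm

6.3


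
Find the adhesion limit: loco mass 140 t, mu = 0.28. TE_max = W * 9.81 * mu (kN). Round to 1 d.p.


TE_max = W * g * mu
TE_max = 140 * 9.81 * 0.28
TE_max = 1373.4 * 0.28
TE_max = 384.6 kN

384.6


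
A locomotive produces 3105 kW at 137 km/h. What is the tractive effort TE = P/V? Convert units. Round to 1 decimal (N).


Convert: P = 3105 kW = 3105000 W
V = 137 / 3.6 = 38.0556 m/s
TE = 3105000 / 38.0556
TE = 81591.2 N

81591.2


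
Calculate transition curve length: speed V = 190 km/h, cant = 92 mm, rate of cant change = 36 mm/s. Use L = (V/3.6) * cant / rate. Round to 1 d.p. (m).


Convert speed: V = 190 / 3.6 = 52.7778 m/s
L = 52.7778 * 92 / 36
L = 4855.5556 / 36
L = 134.9 m

134.9


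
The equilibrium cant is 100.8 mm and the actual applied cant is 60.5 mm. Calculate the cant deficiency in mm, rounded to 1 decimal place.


Cant deficiency = equilibrium cant - actual cant
CD = 100.8 - 60.5
CD = 40.3 mm

40.3


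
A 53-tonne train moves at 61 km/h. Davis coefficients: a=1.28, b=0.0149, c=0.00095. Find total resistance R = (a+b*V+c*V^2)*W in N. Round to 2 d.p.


b*V = 0.0149 * 61 = 0.9089
c*V^2 = 0.00095 * 3721 = 3.53495
R_per_t = 1.28 + 0.9089 + 3.53495 = 5.72385 N/t
R_total = 5.72385 * 53 = 303.36 N

303.36


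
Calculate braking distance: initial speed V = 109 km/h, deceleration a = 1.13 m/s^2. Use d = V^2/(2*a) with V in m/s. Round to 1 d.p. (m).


Convert speed: V = 109 / 3.6 = 30.2778 m/s
V^2 = 916.7438
d = 916.7438 / (2 * 1.13)
d = 916.7438 / 2.26
d = 405.6 m

405.6


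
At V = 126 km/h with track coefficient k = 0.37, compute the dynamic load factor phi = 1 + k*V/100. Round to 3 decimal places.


phi = 1 + k * V / 100
phi = 1 + 0.37 * 126 / 100
phi = 1 + 0.4662
phi = 1.466

1.466


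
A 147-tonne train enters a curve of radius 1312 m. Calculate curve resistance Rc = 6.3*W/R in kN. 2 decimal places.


Rc = 6.3 * W / R
Rc = 6.3 * 147 / 1312
Rc = 926.1 / 1312
Rc = 0.71 kN

0.71


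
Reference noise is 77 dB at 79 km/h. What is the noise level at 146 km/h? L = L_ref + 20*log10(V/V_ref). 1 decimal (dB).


V/V_ref = 146 / 79 = 1.848101
log10(1.848101) = 0.266726
20 * 0.266726 = 5.3345
L = 77 + 5.3345 = 82.3 dB

82.3


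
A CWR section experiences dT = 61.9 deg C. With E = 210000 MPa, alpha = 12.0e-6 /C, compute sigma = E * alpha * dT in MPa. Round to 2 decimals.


sigma = E * alpha * dT
sigma = 210000 * 12.0e-6 * 61.9
sigma = 2.52 * 61.9
sigma = 155.99 MPa

155.99


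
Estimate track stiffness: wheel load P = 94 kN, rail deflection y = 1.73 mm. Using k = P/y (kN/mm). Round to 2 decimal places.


Track stiffness k = P / y
k = 94 / 1.73
k = 54.34 kN/mm

54.34


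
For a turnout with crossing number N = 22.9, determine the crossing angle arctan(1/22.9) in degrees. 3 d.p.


1/N = 1/22.9 = 0.043668
angle = arctan(0.043668) = 0.04364 rad
angle = 0.04364 * 180/pi = 2.500 degrees

2.500


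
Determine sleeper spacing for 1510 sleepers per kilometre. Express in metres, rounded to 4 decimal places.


Spacing = 1000 m / number of sleepers
Spacing = 1000 / 1510
Spacing = 0.6623 m

0.6623


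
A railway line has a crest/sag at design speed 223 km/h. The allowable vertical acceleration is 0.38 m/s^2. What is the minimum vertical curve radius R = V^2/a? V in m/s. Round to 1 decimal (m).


Convert speed: V = 223 / 3.6 = 61.9444 m/s
V^2 = 3837.1142 m^2/s^2
R_v = 3837.1142 / 0.38
R_v = 10097.7 m

10097.7


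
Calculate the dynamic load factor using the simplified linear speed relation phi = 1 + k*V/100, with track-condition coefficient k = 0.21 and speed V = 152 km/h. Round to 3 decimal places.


phi = 1 + k * V / 100
phi = 1 + 0.21 * 152 / 100
phi = 1 + 0.3192
phi = 1.319

1.319


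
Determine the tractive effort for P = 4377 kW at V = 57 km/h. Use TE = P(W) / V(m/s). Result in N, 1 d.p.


Convert: P = 4377 kW = 4377000 W
V = 57 / 3.6 = 15.8333 m/s
TE = 4377000 / 15.8333
TE = 276442.1 N

276442.1


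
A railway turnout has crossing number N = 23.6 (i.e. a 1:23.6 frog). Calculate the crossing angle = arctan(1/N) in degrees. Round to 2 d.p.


1/N = 1/23.6 = 0.042373
angle = arctan(0.042373) = 0.042348 rad
angle = 0.042348 * 180/pi = 2.43 degrees

2.43


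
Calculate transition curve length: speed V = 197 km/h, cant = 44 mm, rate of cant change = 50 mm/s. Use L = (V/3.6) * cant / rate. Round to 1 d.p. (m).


Convert speed: V = 197 / 3.6 = 54.7222 m/s
L = 54.7222 * 44 / 50
L = 2407.7778 / 50
L = 48.2 m

48.2


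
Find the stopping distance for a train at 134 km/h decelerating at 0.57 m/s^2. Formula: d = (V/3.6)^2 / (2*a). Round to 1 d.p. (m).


Convert speed: V = 134 / 3.6 = 37.2222 m/s
V^2 = 1385.4938
d = 1385.4938 / (2 * 0.57)
d = 1385.4938 / 1.14
d = 1215.3 m

1215.3


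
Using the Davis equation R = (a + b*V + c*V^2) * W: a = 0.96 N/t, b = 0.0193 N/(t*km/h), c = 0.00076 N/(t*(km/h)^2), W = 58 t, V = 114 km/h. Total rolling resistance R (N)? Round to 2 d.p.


b*V = 0.0193 * 114 = 2.2002
c*V^2 = 0.00076 * 12996 = 9.87696
R_per_t = 0.96 + 2.2002 + 9.87696 = 13.03716 N/t
R_total = 13.03716 * 58 = 756.16 N

756.16


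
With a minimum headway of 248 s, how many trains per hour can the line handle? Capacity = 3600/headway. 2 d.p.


Capacity = 3600 / headway
Capacity = 3600 / 248
Capacity = 14.52 trains/hour

14.52


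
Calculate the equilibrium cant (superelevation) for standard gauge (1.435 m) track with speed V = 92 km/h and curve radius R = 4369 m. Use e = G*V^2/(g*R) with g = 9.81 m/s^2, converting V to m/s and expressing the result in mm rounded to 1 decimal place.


Convert speed: V = 92 / 3.6 = 25.5556 m/s
Apply formula: e = 1.435 * 25.5556^2 / (9.81 * 4369)
e = 1.435 * 653.0864 / 42859.89
e = 0.021866 m = 21.9 mm

21.9


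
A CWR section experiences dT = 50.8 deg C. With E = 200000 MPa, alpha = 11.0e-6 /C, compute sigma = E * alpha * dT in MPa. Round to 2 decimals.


sigma = E * alpha * dT
sigma = 200000 * 11.0e-6 * 50.8
sigma = 2.2 * 50.8
sigma = 111.76 MPa

111.76


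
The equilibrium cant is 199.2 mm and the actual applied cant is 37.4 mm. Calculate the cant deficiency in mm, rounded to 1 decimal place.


Cant deficiency = equilibrium cant - actual cant
CD = 199.2 - 37.4
CD = 161.8 mm

161.8


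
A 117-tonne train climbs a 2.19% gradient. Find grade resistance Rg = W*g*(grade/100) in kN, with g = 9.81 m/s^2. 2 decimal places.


Rg = W * 9.81 * grade / 100
Rg = 117 * 9.81 * 2.19 / 100
Rg = 1147.77 * 0.0219
Rg = 25.14 kN

25.14


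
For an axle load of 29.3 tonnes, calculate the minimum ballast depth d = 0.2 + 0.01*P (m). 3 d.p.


d = 0.2 + 0.01 * 29.3
d = 0.2 + 0.293
d = 0.493 m

0.493


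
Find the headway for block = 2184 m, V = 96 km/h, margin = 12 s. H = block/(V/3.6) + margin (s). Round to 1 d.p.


V = 96 / 3.6 = 26.6667 m/s
Block traversal time = 2184 / 26.6667 = 81.9 s
Headway = 81.9 + 12
Headway = 93.9 s

93.9


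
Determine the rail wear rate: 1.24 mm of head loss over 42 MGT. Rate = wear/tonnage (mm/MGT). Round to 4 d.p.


Wear rate = total wear / cumulative tonnage
Rate = 1.24 / 42
Rate = 0.0295 mm/MGT

0.0295


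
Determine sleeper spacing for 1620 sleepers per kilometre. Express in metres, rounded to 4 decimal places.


Spacing = 1000 m / number of sleepers
Spacing = 1000 / 1620
Spacing = 0.6173 m

0.6173


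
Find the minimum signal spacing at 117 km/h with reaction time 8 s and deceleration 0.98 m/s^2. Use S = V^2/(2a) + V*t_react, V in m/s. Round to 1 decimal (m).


V = 117 / 3.6 = 32.5 m/s
Braking distance = 32.5^2 / (2*0.98) = 538.9031 m
Sighting distance = 32.5 * 8 = 260.0 m
S = 538.9031 + 260.0 = 798.9 m

798.9


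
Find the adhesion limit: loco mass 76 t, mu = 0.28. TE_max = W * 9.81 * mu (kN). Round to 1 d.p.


TE_max = W * g * mu
TE_max = 76 * 9.81 * 0.28
TE_max = 745.56 * 0.28
TE_max = 208.8 kN

208.8


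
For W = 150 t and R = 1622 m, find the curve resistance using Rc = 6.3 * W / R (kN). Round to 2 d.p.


Rc = 6.3 * W / R
Rc = 6.3 * 150 / 1622
Rc = 945.0 / 1622
Rc = 0.58 kN

0.58


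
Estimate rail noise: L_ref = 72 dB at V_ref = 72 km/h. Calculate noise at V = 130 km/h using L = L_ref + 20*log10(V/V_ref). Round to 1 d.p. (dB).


V/V_ref = 130 / 72 = 1.805556
log10(1.805556) = 0.256611
20 * 0.256611 = 5.1322
L = 72 + 5.1322 = 77.1 dB

77.1


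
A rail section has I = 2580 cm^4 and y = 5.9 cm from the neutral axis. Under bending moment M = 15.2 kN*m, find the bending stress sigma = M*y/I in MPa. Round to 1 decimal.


Convert units:
M = 15.2 kN*m = 15200000 N*mm
y = 5.9 cm = 59 mm
I = 2580 cm^4 = 25800000 mm^4
sigma = 15200000 * 59 / 25800000
sigma = 34.8 MPa

34.8


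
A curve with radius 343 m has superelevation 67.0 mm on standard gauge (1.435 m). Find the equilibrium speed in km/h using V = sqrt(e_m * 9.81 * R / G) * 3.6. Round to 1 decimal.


Convert cant: e = 67.0 mm = 0.0670 m
V_ms = sqrt(0.0670 * 9.81 * 343 / 1.435)
V_ms = sqrt(157.103561) = 12.5341 m/s
V = 12.5341 * 3.6 = 45.1 km/h

45.1


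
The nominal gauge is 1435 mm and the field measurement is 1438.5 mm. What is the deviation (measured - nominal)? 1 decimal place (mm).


Deviation = measured - nominal
Deviation = 1438.5 - 1435
Deviation = 3.5 mm

3.5


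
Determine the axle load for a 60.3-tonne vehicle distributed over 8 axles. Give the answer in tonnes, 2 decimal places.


Load per axle = total weight / number of axles
Load = 60.3 / 8
Load = 7.54 tonnes

7.54


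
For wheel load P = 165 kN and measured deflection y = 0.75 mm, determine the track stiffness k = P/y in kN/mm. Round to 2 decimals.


Track stiffness k = P / y
k = 165 / 0.75
k = 220.00 kN/mm

220.00


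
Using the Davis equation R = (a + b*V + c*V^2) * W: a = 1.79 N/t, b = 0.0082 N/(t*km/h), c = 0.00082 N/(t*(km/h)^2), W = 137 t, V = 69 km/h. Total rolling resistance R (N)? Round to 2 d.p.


b*V = 0.0082 * 69 = 0.5658
c*V^2 = 0.00082 * 4761 = 3.90402
R_per_t = 1.79 + 0.5658 + 3.90402 = 6.25982 N/t
R_total = 6.25982 * 137 = 857.60 N

857.60


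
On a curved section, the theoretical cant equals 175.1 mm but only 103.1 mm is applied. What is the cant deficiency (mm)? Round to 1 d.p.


Cant deficiency = equilibrium cant - actual cant
CD = 175.1 - 103.1
CD = 72.0 mm

72.0


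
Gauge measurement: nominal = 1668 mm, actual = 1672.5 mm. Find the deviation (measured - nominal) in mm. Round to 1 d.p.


Deviation = measured - nominal
Deviation = 1672.5 - 1668
Deviation = 4.5 mm

4.5


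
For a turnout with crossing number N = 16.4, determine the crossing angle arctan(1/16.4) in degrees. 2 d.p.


1/N = 1/16.4 = 0.060976
angle = arctan(0.060976) = 0.0609 rad
angle = 0.0609 * 180/pi = 3.49 degrees

3.49


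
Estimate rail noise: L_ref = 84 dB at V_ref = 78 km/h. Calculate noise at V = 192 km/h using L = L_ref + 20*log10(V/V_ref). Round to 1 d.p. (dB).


V/V_ref = 192 / 78 = 2.461538
log10(2.461538) = 0.391207
20 * 0.391207 = 7.8241
L = 84 + 7.8241 = 91.8 dB

91.8


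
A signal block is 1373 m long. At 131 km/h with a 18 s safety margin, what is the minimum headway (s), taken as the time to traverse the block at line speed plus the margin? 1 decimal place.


V = 131 / 3.6 = 36.3889 m/s
Block traversal time = 1373 / 36.3889 = 37.7313 s
Headway = 37.7313 + 18
Headway = 55.7 s

55.7


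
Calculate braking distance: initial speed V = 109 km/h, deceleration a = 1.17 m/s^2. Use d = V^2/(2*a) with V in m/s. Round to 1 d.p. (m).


Convert speed: V = 109 / 3.6 = 30.2778 m/s
V^2 = 916.7438
d = 916.7438 / (2 * 1.17)
d = 916.7438 / 2.34
d = 391.8 m

391.8


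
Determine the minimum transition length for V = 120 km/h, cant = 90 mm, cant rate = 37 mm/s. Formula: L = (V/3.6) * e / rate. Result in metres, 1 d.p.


Convert speed: V = 120 / 3.6 = 33.3333 m/s
L = 33.3333 * 90 / 37
L = 3000.0 / 37
L = 81.1 m

81.1


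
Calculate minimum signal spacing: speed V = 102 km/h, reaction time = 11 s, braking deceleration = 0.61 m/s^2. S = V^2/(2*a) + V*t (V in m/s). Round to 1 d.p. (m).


V = 102 / 3.6 = 28.3333 m/s
Braking distance = 28.3333^2 / (2*0.61) = 658.0146 m
Sighting distance = 28.3333 * 11 = 311.6667 m
S = 658.0146 + 311.6667 = 969.7 m

969.7


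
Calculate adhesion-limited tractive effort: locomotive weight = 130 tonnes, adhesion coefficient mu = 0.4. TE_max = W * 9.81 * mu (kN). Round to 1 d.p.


TE_max = W * g * mu
TE_max = 130 * 9.81 * 0.4
TE_max = 1275.3 * 0.4
TE_max = 510.1 kN

510.1


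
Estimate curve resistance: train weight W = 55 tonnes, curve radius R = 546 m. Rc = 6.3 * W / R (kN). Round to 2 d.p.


Rc = 6.3 * W / R
Rc = 6.3 * 55 / 546
Rc = 346.5 / 546
Rc = 0.63 kN

0.63


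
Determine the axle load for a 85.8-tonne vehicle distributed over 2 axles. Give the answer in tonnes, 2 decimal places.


Load per axle = total weight / number of axles
Load = 85.8 / 2
Load = 42.90 tonnes

42.90


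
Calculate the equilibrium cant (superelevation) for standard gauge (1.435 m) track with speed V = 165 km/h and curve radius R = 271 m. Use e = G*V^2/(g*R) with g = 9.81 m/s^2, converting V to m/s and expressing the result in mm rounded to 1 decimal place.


Convert speed: V = 165 / 3.6 = 45.8333 m/s
Apply formula: e = 1.435 * 45.8333^2 / (9.81 * 271)
e = 1.435 * 2100.6944 / 2658.51
e = 1.133905 m = 1133.9 mm

1133.9


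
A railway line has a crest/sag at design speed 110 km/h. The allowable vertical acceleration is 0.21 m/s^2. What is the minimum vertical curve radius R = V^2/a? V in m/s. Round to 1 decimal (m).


Convert speed: V = 110 / 3.6 = 30.5556 m/s
V^2 = 933.642 m^2/s^2
R_v = 933.642 / 0.21
R_v = 4445.9 m

4445.9


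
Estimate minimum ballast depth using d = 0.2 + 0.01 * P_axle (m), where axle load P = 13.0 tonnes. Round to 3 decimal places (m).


d = 0.2 + 0.01 * 13.0
d = 0.2 + 0.13
d = 0.330 m

0.330


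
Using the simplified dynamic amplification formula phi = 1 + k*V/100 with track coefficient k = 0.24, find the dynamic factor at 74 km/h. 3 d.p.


phi = 1 + k * V / 100
phi = 1 + 0.24 * 74 / 100
phi = 1 + 0.1776
phi = 1.178

1.178


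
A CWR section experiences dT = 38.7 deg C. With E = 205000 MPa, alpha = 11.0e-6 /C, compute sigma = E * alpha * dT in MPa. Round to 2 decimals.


sigma = E * alpha * dT
sigma = 205000 * 11.0e-6 * 38.7
sigma = 2.255 * 38.7
sigma = 87.27 MPa

87.27


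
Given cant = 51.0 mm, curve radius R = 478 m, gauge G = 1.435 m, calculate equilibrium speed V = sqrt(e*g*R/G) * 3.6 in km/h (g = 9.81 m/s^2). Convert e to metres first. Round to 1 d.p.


Convert cant: e = 51.0 mm = 0.0510 m
V_ms = sqrt(0.0510 * 9.81 * 478 / 1.435)
V_ms = sqrt(166.653784) = 12.9094 m/s
V = 12.9094 * 3.6 = 46.5 km/h

46.5


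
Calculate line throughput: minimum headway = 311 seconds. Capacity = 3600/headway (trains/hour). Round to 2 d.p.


Capacity = 3600 / headway
Capacity = 3600 / 311
Capacity = 11.58 trains/hour

11.58


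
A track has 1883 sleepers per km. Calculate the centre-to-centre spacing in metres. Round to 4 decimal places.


Spacing = 1000 m / number of sleepers
Spacing = 1000 / 1883
Spacing = 0.5311 m

0.5311


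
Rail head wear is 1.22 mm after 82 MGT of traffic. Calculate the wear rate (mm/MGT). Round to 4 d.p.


Wear rate = total wear / cumulative tonnage
Rate = 1.22 / 82
Rate = 0.0149 mm/MGT

0.0149


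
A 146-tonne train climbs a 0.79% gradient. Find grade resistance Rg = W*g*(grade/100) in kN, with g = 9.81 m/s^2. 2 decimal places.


Rg = W * 9.81 * grade / 100
Rg = 146 * 9.81 * 0.79 / 100
Rg = 1432.26 * 0.0079
Rg = 11.31 kN

11.31


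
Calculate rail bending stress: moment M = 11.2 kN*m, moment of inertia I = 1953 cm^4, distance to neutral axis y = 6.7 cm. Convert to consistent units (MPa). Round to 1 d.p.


Convert units:
M = 11.2 kN*m = 11200000 N*mm
y = 6.7 cm = 67 mm
I = 1953 cm^4 = 19530000 mm^4
sigma = 11200000 * 67 / 19530000
sigma = 38.4 MPa

38.4


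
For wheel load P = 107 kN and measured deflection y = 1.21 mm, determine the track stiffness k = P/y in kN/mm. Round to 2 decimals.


Track stiffness k = P / y
k = 107 / 1.21
k = 88.43 kN/mm

88.43


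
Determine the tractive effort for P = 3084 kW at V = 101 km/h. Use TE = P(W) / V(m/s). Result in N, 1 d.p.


Convert: P = 3084 kW = 3084000 W
V = 101 / 3.6 = 28.0556 m/s
TE = 3084000 / 28.0556
TE = 109924.8 N

109924.8


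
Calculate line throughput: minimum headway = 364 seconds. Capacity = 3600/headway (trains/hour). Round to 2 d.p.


Capacity = 3600 / headway
Capacity = 3600 / 364
Capacity = 9.89 trains/hour

9.89


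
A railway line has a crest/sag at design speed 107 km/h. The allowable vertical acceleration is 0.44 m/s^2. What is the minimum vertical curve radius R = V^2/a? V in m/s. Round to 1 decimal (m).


Convert speed: V = 107 / 3.6 = 29.7222 m/s
V^2 = 883.4105 m^2/s^2
R_v = 883.4105 / 0.44
R_v = 2007.8 m

2007.8


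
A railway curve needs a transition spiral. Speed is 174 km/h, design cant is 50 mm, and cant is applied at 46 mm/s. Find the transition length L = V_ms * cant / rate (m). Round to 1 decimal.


Convert speed: V = 174 / 3.6 = 48.3333 m/s
L = 48.3333 * 50 / 46
L = 2416.6667 / 46
L = 52.5 m

52.5


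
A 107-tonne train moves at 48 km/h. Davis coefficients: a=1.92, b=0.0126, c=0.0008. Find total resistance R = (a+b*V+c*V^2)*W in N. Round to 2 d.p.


b*V = 0.0126 * 48 = 0.6048
c*V^2 = 0.0008 * 2304 = 1.8432
R_per_t = 1.92 + 0.6048 + 1.8432 = 4.368 N/t
R_total = 4.368 * 107 = 467.38 N

467.38


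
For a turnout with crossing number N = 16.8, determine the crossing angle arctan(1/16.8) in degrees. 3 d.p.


1/N = 1/16.8 = 0.059524
angle = arctan(0.059524) = 0.059454 rad
angle = 0.059454 * 180/pi = 3.406 degrees

3.406


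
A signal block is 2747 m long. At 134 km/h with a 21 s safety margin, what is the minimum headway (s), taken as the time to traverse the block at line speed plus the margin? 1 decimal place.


V = 134 / 3.6 = 37.2222 m/s
Block traversal time = 2747 / 37.2222 = 73.8 s
Headway = 73.8 + 21
Headway = 94.8 s

94.8


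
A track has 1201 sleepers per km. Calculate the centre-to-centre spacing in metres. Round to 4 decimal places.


Spacing = 1000 m / number of sleepers
Spacing = 1000 / 1201
Spacing = 0.8326 m

0.8326


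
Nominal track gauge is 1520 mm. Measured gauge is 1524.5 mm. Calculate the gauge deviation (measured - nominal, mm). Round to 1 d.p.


Deviation = measured - nominal
Deviation = 1524.5 - 1520
Deviation = 4.5 mm

4.5


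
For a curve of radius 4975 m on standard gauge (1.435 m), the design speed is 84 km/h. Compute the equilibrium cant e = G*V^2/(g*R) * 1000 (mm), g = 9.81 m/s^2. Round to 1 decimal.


Convert speed: V = 84 / 3.6 = 23.3333 m/s
Apply formula: e = 1.435 * 23.3333^2 / (9.81 * 4975)
e = 1.435 * 544.4444 / 48804.75
e = 0.016008 m = 16.0 mm

16.0


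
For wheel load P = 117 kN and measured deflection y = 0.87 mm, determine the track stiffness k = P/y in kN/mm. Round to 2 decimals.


Track stiffness k = P / y
k = 117 / 0.87
k = 134.48 kN/mm

134.48


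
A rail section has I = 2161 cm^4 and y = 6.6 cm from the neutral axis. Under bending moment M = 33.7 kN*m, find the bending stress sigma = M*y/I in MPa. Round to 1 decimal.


Convert units:
M = 33.7 kN*m = 33700000 N*mm
y = 6.6 cm = 66 mm
I = 2161 cm^4 = 21610000 mm^4
sigma = 33700000 * 66 / 21610000
sigma = 102.9 MPa

102.9


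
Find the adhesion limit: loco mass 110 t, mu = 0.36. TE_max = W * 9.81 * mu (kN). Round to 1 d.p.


TE_max = W * g * mu
TE_max = 110 * 9.81 * 0.36
TE_max = 1079.1 * 0.36
TE_max = 388.5 kN

388.5


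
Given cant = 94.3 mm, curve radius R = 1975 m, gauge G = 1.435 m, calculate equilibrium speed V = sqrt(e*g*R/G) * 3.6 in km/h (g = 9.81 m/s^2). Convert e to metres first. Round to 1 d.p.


Convert cant: e = 94.3 mm = 0.0943 m
V_ms = sqrt(0.0943 * 9.81 * 1975 / 1.435)
V_ms = sqrt(1273.197857) = 35.6819 m/s
V = 35.6819 * 3.6 = 128.5 km/h

128.5


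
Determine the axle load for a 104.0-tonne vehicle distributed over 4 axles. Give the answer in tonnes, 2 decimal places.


Load per axle = total weight / number of axles
Load = 104.0 / 4
Load = 26.00 tonnes

26.00


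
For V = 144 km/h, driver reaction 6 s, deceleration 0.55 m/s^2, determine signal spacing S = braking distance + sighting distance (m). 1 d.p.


V = 144 / 3.6 = 40.0 m/s
Braking distance = 40.0^2 / (2*0.55) = 1454.5455 m
Sighting distance = 40.0 * 6 = 240.0 m
S = 1454.5455 + 240.0 = 1694.5 m

1694.5


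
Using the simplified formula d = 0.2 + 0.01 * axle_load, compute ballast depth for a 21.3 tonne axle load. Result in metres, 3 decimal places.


d = 0.2 + 0.01 * 21.3
d = 0.2 + 0.213
d = 0.413 m

0.413


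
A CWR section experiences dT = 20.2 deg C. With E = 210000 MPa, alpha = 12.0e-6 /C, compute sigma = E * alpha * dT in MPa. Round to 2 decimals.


sigma = E * alpha * dT
sigma = 210000 * 12.0e-6 * 20.2
sigma = 2.52 * 20.2
sigma = 50.90 MPa

50.90


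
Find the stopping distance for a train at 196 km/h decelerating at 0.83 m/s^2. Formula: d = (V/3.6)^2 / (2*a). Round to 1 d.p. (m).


Convert speed: V = 196 / 3.6 = 54.4444 m/s
V^2 = 2964.1975
d = 2964.1975 / (2 * 0.83)
d = 2964.1975 / 1.66
d = 1785.7 m

1785.7


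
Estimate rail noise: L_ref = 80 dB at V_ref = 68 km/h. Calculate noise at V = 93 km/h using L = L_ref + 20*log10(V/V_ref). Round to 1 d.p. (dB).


V/V_ref = 93 / 68 = 1.367647
log10(1.367647) = 0.135974
20 * 0.135974 = 2.7195
L = 80 + 2.7195 = 82.7 dB

82.7


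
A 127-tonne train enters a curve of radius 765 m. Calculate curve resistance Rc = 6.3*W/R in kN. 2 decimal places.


Rc = 6.3 * W / R
Rc = 6.3 * 127 / 765
Rc = 800.1 / 765
Rc = 1.05 kN

1.05


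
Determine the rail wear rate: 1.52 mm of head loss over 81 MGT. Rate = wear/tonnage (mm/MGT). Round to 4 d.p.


Wear rate = total wear / cumulative tonnage
Rate = 1.52 / 81
Rate = 0.0188 mm/MGT

0.0188


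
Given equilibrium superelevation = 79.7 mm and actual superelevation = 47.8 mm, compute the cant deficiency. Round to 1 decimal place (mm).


Cant deficiency = equilibrium cant - actual cant
CD = 79.7 - 47.8
CD = 31.9 mm

31.9


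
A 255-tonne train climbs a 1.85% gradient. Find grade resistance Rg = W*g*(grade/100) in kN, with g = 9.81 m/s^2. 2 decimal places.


Rg = W * 9.81 * grade / 100
Rg = 255 * 9.81 * 1.85 / 100
Rg = 2501.55 * 0.0185
Rg = 46.28 kN

46.28


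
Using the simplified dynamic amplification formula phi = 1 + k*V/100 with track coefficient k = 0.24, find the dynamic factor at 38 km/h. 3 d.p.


phi = 1 + k * V / 100
phi = 1 + 0.24 * 38 / 100
phi = 1 + 0.0912
phi = 1.091

1.091
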